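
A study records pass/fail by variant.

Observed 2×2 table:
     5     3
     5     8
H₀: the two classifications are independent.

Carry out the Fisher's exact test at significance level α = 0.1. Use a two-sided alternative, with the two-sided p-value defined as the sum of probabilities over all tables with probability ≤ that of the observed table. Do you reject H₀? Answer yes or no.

Margins: r₁=8, r₂=13, c₁=10, c₂=11, n=21
p_obs = C(8,5)·C(13,5)/C(21,10); sum pmf over tables with pmf ≤ p_obs
p-value (two-sided) = 0.38700
At α=0.1: p ≥ α → fail to reject H₀

reject H₀: no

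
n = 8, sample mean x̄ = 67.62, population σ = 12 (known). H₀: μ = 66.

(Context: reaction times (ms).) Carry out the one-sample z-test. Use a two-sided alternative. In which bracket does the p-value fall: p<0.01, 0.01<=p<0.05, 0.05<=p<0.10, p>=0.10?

p-value bracket: p>=0.10

SE = σ/√n = 12/√8 = 4.2426
z = (x̄−μ₀)/SE = (67.62−66)/4.2426 = 0.3818
p-value (two-sided) = 0.70258
→ bracket: p>=0.10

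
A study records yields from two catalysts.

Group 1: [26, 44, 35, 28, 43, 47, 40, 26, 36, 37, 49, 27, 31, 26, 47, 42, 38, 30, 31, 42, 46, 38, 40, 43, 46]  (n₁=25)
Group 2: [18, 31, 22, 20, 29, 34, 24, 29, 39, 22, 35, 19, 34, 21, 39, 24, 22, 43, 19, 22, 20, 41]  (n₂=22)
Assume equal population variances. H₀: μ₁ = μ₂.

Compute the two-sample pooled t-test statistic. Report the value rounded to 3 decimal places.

test statistic = 4.353

x̄₁=37.520, s₁=7.528, n₁=25
x̄₂=27.591, s₂=8.104, n₂=22
s_p² = [24·7.528² + 21·8.104²]/45 = 60.8791
SE = √(s_p²·(1/25+1/22)) = 2.2809
t = (37.520−27.591)/2.2809 = 4.3532
df = 45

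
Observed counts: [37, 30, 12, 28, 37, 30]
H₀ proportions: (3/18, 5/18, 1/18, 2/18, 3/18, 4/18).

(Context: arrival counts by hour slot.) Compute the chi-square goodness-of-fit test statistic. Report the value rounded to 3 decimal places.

n = 174; E_i = n·p_i = [29.00, 48.33, 9.67, 19.33, 29.00, 38.67]
χ² = (37−29.00)²/29.00 + (30−48.33)²/48.33 + (12−9.67)²/9.67 + (28−19.33)²/19.33 + (37−29.00)²/29.00 + (30−38.67)²/38.67 = 17.7586
df = 5

test statistic = 17.759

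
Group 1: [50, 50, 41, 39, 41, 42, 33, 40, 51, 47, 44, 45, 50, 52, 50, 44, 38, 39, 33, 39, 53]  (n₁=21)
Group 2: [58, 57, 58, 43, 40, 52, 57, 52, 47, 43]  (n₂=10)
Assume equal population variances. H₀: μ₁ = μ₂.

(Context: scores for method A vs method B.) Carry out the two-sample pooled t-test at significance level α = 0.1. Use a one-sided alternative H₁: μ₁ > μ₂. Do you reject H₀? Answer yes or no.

reject H₀: no

x̄₁=43.857, s₁=6.077, n₁=21
x̄₂=50.700, s₂=6.961, n₂=10
s_p² = [20·6.077² + 9·6.961²]/29 = 40.5059
SE = √(s_p²·(1/21+1/10)) = 2.4453
t = (43.857−50.700)/2.4453 = -2.7984
df = 29
p-value (one-sided, H₁ greater) = 0.99548
At α=0.1: p ≥ α → fail to reject H₀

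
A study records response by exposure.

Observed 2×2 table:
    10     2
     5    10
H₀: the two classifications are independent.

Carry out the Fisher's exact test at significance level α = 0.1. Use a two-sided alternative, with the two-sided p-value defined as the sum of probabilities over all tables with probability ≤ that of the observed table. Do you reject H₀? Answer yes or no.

Margins: r₁=12, r₂=15, c₁=15, c₂=12, n=27
p_obs = C(12,10)·C(15,5)/C(27,15); sum pmf over tables with pmf ≤ p_obs
p-value (two-sided) = 0.01854
At α=0.1: p < α → reject H₀

reject H₀: yes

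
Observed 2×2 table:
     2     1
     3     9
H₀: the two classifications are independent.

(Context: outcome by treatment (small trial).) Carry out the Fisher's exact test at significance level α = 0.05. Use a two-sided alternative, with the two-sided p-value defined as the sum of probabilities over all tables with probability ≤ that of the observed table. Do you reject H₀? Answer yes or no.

reject H₀: no

Margins: r₁=3, r₂=12, c₁=5, c₂=10, n=15
p_obs = C(3,2)·C(12,3)/C(15,5); sum pmf over tables with pmf ≤ p_obs
p-value (two-sided) = 0.24176
At α=0.05: p ≥ α → fail to reject H₀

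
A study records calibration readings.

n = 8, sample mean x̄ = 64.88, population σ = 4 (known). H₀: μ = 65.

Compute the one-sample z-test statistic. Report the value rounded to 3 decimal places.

test statistic = -0.085

SE = σ/√n = 4/√8 = 1.4142
z = (x̄−μ₀)/SE = (64.88−65)/1.4142 = -0.0849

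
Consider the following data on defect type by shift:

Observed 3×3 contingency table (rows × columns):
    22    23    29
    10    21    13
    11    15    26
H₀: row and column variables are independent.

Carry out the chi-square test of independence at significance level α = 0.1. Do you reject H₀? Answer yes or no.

Row totals [74, 44, 52], col totals [43, 59, 68], n=170
χ² = (22−18.72)²/18.72 + (23−25.68)²/25.68 + (29−29.60)²/29.60 + (10−11.13)²/11.13 + (21−15.27)²/15.27 + (13−17.60)²/17.60 + (11−13.15)²/13.15 + (15−18.05)²/18.05 + (26−20.80)²/20.80 = 6.5013
df = 4
p-value (upper-tail) = 0.16471
At α=0.1: p ≥ α → fail to reject H₀

reject H₀: no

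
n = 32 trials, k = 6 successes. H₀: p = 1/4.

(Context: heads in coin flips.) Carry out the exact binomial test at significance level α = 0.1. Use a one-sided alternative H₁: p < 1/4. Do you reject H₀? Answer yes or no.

Exact binomial: n=32, k=6, p₀=1/4=0.2500
P(X≤6) from Σ C(n,i)·p₀^i·(1−p₀)^(n−i)
p-value (one-sided, H₁ less) = 0.27787
At α=0.1: p ≥ α → fail to reject H₀

reject H₀: no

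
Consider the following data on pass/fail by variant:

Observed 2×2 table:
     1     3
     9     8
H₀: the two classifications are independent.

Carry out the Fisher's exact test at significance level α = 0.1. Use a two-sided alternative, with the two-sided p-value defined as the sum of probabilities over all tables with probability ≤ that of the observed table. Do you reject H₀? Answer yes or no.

Margins: r₁=4, r₂=17, c₁=10, c₂=11, n=21
p_obs = C(4,1)·C(17,9)/C(21,10); sum pmf over tables with pmf ≤ p_obs
p-value (two-sided) = 0.58647
At α=0.1: p ≥ α → fail to reject H₀

reject H₀: no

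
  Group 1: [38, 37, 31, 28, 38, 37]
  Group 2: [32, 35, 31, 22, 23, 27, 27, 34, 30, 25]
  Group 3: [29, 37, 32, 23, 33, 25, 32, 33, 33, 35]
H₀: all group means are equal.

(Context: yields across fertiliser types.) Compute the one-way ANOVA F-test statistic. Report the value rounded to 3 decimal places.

test statistic = 3.795

Group means [34.83, 28.60, 31.20], grand mean 31.038
SSB = Σnᵢ(x̄ᵢ−x̄)² = 146.128; SSW = ΣΣ(x−x̄ᵢ)² = 442.833
MSB = 146.128/2 = 73.0641; MSW = 442.833/23 = 19.2536
F = MSB/MSW = 3.7948
df = (2, 23)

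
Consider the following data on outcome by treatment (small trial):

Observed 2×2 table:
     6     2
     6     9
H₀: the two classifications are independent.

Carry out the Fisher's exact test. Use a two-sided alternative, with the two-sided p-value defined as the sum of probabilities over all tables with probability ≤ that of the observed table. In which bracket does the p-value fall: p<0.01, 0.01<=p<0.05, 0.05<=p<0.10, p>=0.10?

p-value bracket: p>=0.10

Margins: r₁=8, r₂=15, c₁=12, c₂=11, n=23
p_obs = C(8,6)·C(15,6)/C(23,12); sum pmf over tables with pmf ≤ p_obs
p-value (two-sided) = 0.19303
→ bracket: p>=0.10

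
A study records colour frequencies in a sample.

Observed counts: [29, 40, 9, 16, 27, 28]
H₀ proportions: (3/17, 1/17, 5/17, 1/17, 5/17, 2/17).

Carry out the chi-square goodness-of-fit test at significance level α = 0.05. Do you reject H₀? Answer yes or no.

n = 149; E_i = n·p_i = [26.29, 8.76, 43.82, 8.76, 43.82, 17.53]
χ² = (29−26.29)²/26.29 + (40−8.76)²/8.76 + (9−43.82)²/43.82 + (16−8.76)²/8.76 + (27−43.82)²/43.82 + (28−17.53)²/17.53 = 157.9508
df = 5
p-value (upper-tail) = 0.00000
At α=0.05: p < α → reject H₀

reject H₀: yes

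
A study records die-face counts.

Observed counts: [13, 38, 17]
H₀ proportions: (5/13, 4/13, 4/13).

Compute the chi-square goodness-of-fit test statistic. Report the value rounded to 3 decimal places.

n = 68; E_i = n·p_i = [26.15, 20.92, 20.92]
χ² = (13−26.15)²/26.15 + (38−20.92)²/20.92 + (17−20.92)²/20.92 = 21.2890
df = 2

test statistic = 21.289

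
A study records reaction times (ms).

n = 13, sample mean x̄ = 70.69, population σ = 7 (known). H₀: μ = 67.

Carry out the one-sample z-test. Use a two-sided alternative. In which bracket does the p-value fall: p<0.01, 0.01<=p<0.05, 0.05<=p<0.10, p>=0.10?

p-value bracket: 0.05<=p<0.10

SE = σ/√n = 7/√13 = 1.9415
z = (x̄−μ₀)/SE = (70.69−67)/1.9415 = 1.9006
p-value (two-sided) = 0.05735
→ bracket: 0.05<=p<0.10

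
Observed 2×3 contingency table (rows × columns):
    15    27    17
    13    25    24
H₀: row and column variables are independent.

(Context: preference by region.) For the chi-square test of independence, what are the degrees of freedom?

degrees of freedom = 2

df = (r−1)(c−1) = (2−1)·(3−1) = 2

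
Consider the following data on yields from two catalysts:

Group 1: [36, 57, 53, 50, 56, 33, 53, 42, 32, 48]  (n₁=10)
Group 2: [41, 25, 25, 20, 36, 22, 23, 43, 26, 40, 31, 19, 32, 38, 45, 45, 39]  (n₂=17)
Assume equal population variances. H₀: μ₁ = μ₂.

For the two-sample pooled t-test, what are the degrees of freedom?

degrees of freedom = 25

df = n₁ + n₂ − 2 = 10 + 17 − 2 = 25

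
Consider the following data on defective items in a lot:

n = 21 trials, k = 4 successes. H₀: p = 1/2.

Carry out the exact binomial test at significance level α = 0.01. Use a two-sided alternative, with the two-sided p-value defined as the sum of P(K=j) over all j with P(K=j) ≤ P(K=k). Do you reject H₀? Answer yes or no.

reject H₀: yes

Exact binomial: n=21, k=4, p₀=1/2=0.5000
P(X=j) = C(n,j)·p₀^j·(1−p₀)^(n−j); p = Σ P(X=j) over j with P(X=j) ≤ P(X=4)
p-value (two-sided) = 0.00720
At α=0.01: p < α → reject H₀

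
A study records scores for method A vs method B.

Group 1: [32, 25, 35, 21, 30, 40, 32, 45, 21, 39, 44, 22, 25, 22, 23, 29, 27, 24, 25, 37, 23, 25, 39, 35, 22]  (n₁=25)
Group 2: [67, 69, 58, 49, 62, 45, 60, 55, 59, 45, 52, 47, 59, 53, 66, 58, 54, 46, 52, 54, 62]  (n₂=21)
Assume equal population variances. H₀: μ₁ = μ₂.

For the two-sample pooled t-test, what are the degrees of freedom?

degrees of freedom = 44

df = n₁ + n₂ − 2 = 25 + 21 − 2 = 44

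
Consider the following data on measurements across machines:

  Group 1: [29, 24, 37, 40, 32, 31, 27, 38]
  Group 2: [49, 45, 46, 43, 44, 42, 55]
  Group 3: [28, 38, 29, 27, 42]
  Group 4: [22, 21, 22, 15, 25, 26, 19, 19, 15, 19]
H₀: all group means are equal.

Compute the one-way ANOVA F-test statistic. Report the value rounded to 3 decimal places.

Group means [32.25, 46.29, 32.80, 20.30], grand mean 31.633
SSB = Σnᵢ(x̄ᵢ−x̄)² = 2797.138; SSW = ΣΣ(x−x̄ᵢ)² = 647.829
MSB = 2797.138/3 = 932.3794; MSW = 647.829/26 = 24.9165
F = MSB/MSW = 37.4202
df = (3, 26)

test statistic = 37.420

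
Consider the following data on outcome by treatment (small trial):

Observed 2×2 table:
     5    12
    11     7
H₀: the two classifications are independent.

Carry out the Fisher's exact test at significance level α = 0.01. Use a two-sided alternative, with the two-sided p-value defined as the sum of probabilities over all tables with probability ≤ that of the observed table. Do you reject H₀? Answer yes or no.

Margins: r₁=17, r₂=18, c₁=16, c₂=19, n=35
p_obs = C(17,5)·C(18,11)/C(35,16); sum pmf over tables with pmf ≤ p_obs
p-value (two-sided) = 0.09222
At α=0.01: p ≥ α → fail to reject H₀

reject H₀: no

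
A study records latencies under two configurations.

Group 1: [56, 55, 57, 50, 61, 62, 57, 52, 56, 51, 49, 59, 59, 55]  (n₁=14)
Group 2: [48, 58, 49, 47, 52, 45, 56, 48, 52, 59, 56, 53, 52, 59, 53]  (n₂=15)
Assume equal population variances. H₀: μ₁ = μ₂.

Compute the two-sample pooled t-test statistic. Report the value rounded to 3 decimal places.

test statistic = 2.013

x̄₁=55.643, s₁=3.992, n₁=14
x̄₂=52.467, s₂=4.470, n₂=15
s_p² = [13·3.992² + 14·4.470²]/27 = 18.0351
SE = √(s_p²·(1/14+1/15)) = 1.5782
t = (55.643−52.467)/1.5782 = 2.0126
df = 27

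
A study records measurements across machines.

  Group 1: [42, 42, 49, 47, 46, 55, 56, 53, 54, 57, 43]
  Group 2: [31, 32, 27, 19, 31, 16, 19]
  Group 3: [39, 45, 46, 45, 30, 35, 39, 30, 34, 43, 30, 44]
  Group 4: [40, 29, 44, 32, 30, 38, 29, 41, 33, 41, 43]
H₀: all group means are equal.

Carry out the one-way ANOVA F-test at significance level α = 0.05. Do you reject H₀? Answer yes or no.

reject H₀: yes

Group means [49.45, 25.00, 38.33, 36.36], grand mean 38.512
SSB = Σnᵢ(x̄ᵢ−x̄)² = 2646.305; SSW = ΣΣ(x−x̄ᵢ)² = 1393.939
MSB = 2646.305/3 = 882.1015; MSW = 1393.939/37 = 37.6740
F = MSB/MSW = 23.4140
df = (3, 37)
p-value (upper-tail) = 0.00000
At α=0.05: p < α → reject H₀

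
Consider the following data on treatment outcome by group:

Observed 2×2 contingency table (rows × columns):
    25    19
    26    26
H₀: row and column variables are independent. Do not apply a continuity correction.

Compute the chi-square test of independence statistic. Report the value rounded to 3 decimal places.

test statistic = 0.445

Row totals [44, 52], col totals [51, 45], n=96
χ² = (25−23.38)²/23.38 + (19−20.62)²/20.62 + (26−27.62)²/27.62 + (26−24.38)²/24.38 = 0.4449
df = 1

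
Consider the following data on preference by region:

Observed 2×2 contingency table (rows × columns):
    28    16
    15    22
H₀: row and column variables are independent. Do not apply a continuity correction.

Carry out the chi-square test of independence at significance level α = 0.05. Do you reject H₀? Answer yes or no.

Row totals [44, 37], col totals [43, 38], n=81
χ² = (28−23.36)²/23.36 + (16−20.64)²/20.64 + (15−19.64)²/19.64 + (22−17.36)²/17.36 = 4.3048
df = 1
p-value (upper-tail) = 0.03800
At α=0.05: p < α → reject H₀

reject H₀: yes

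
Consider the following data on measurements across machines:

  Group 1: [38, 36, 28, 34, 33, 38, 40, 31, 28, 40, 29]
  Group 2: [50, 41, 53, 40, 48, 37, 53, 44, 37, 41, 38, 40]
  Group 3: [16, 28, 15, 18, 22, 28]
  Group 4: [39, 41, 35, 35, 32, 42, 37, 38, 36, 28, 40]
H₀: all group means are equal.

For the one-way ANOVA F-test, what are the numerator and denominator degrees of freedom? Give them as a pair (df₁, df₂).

degrees of freedom = [3, 36]

k = 4 groups, N = 40 total
df = (k−1, N−k) = (4−1, 40−4) = (3, 36)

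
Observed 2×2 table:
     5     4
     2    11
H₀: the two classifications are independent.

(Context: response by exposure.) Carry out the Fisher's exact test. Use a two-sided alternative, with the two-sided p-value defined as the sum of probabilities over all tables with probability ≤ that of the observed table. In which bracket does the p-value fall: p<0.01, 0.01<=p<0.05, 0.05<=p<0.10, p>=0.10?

p-value bracket: 0.05<=p<0.10

Margins: r₁=9, r₂=13, c₁=7, c₂=15, n=22
p_obs = C(9,5)·C(13,2)/C(22,7); sum pmf over tables with pmf ≤ p_obs
p-value (two-sided) = 0.07430
→ bracket: 0.05<=p<0.10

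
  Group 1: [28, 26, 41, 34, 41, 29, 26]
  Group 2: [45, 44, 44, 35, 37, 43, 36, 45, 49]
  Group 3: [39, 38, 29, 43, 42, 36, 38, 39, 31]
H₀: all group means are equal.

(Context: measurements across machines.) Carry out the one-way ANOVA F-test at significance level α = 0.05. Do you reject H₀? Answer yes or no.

reject H₀: yes

Group means [32.14, 42.00, 37.22], grand mean 37.520
SSB = Σnᵢ(x̄ᵢ−x̄)² = 383.827; SSW = ΣΣ(x−x̄ᵢ)² = 620.413
MSB = 383.827/2 = 191.9137; MSW = 620.413/22 = 28.2006
F = MSB/MSW = 6.8053
df = (2, 22)
p-value (upper-tail) = 0.00500
At α=0.05: p < α → reject H₀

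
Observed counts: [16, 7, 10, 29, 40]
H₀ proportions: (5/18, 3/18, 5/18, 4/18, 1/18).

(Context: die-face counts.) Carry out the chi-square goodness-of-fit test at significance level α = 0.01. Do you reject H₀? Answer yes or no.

reject H₀: yes

n = 102; E_i = n·p_i = [28.33, 17.00, 28.33, 22.67, 5.67]
χ² = (16−28.33)²/28.33 + (7−17.00)²/17.00 + (10−28.33)²/28.33 + (29−22.67)²/22.67 + (40−5.67)²/5.67 = 232.9029
df = 4
p-value (upper-tail) = 0.00000
At α=0.01: p < α → reject H₀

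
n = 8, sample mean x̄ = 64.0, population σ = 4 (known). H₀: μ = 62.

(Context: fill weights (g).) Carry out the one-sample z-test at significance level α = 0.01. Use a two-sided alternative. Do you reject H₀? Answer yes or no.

SE = σ/√n = 4/√8 = 1.4142
z = (x̄−μ₀)/SE = (64.0−62)/1.4142 = 1.4142
p-value (two-sided) = 0.15730
At α=0.01: p ≥ α → fail to reject H₀

reject H₀: no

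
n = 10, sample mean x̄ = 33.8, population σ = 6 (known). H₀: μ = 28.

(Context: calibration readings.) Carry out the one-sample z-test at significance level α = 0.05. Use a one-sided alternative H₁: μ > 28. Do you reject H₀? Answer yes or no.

reject H₀: yes

SE = σ/√n = 6/√10 = 1.8974
z = (x̄−μ₀)/SE = (33.8−28)/1.8974 = 3.0569
p-value (one-sided, H₁ greater) = 0.00112
At α=0.05: p < α → reject H₀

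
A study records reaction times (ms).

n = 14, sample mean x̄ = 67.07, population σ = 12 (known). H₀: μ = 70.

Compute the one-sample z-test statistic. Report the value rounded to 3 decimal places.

SE = σ/√n = 12/√14 = 3.2071
z = (x̄−μ₀)/SE = (67.07−70)/3.2071 = -0.9136

test statistic = -0.914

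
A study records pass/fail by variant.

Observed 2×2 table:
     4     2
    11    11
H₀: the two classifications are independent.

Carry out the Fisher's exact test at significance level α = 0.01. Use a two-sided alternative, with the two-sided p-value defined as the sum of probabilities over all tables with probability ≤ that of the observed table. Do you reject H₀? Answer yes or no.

reject H₀: no

Margins: r₁=6, r₂=22, c₁=15, c₂=13, n=28
p_obs = C(6,4)·C(22,11)/C(28,15); sum pmf over tables with pmf ≤ p_obs
p-value (two-sided) = 0.65459
At α=0.01: p ≥ α → fail to reject H₀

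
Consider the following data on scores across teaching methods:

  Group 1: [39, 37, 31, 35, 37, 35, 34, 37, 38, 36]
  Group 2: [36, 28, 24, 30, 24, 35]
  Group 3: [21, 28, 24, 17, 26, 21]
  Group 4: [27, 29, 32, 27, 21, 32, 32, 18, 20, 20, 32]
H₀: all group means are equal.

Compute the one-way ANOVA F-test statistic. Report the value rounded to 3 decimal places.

Group means [35.90, 29.50, 22.83, 26.36], grand mean 29.182
SSB = Σnᵢ(x̄ᵢ−x̄)² = 781.130; SSW = ΣΣ(x−x̄ᵢ)² = 575.779
MSB = 781.130/3 = 260.3768; MSW = 575.779/29 = 19.8544
F = MSB/MSW = 13.1143
df = (3, 29)

test statistic = 13.114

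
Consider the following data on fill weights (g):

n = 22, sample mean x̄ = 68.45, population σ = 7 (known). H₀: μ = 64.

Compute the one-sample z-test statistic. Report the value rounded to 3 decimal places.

SE = σ/√n = 7/√22 = 1.4924
z = (x̄−μ₀)/SE = (68.45−64)/1.4924 = 2.9818

test statistic = 2.982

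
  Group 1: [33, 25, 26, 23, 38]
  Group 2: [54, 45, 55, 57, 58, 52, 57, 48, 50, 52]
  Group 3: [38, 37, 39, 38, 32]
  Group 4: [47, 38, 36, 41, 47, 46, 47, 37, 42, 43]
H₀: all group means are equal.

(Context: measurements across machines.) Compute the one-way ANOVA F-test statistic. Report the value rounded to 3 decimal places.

test statistic = 35.641

Group means [29.00, 52.80, 36.80, 42.40], grand mean 42.700
SSB = Σnᵢ(x̄ᵢ−x̄)² = 2133.500; SSW = ΣΣ(x−x̄ᵢ)² = 518.800
MSB = 2133.500/3 = 711.1667; MSW = 518.800/26 = 19.9538
F = MSB/MSW = 35.6406
df = (3, 26)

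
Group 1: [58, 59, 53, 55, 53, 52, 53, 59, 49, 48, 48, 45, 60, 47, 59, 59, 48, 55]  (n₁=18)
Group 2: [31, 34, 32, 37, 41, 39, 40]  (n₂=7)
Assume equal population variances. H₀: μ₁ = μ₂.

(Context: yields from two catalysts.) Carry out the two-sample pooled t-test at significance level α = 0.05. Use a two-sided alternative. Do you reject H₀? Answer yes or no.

x̄₁=53.333, s₁=4.947, n₁=18
x̄₂=36.286, s₂=3.988, n₂=7
s_p² = [17·4.947² + 6·3.988²]/23 = 22.2360
SE = √(s_p²·(1/18+1/7)) = 2.1005
t = (53.333−36.286)/2.1005 = 8.1162
df = 23
p-value (two-sided) = 0.00000
At α=0.05: p < α → reject H₀

reject H₀: yes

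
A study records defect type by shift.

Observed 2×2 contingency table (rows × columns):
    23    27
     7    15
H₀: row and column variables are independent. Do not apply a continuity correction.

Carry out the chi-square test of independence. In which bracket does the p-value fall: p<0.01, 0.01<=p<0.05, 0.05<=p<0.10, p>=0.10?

p-value bracket: p>=0.10

Row totals [50, 22], col totals [30, 42], n=72
χ² = (23−20.83)²/20.83 + (27−29.17)²/29.17 + (7−9.17)²/9.17 + (15−12.83)²/12.83 = 1.2642
df = 1
p-value (upper-tail) = 0.26086
→ bracket: p>=0.10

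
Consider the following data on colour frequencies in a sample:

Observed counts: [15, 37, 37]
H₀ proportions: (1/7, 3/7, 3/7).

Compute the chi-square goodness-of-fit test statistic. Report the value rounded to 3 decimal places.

n = 89; E_i = n·p_i = [12.71, 38.14, 38.14]
χ² = (15−12.71)²/12.71 + (37−38.14)²/38.14 + (37−38.14)²/38.14 = 0.4794
df = 2

test statistic = 0.479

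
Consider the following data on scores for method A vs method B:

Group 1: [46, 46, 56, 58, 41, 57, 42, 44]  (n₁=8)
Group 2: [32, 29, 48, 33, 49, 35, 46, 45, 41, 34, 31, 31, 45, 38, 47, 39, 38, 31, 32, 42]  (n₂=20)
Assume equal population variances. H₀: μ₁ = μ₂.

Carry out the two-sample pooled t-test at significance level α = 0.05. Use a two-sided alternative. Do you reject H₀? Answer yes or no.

reject H₀: yes

x̄₁=48.750, s₁=7.066, n₁=8
x̄₂=38.300, s₂=6.642, n₂=20
s_p² = [7·7.066² + 19·6.642²]/26 = 45.6808
SE = √(s_p²·(1/8+1/20)) = 2.8274
t = (48.750−38.300)/2.8274 = 3.6960
df = 26
p-value (two-sided) = 0.00103
At α=0.05: p < α → reject H₀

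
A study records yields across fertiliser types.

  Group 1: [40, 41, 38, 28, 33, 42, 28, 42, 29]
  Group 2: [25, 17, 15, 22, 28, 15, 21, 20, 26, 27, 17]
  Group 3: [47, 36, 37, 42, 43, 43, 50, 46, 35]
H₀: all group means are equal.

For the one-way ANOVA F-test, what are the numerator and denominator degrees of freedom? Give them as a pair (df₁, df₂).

k = 3 groups, N = 29 total
df = (k−1, N−k) = (3−1, 29−3) = (2, 26)

degrees of freedom = [2, 26]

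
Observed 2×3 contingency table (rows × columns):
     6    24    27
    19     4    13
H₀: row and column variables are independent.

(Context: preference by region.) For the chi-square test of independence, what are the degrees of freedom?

degrees of freedom = 2

df = (r−1)(c−1) = (2−1)·(3−1) = 2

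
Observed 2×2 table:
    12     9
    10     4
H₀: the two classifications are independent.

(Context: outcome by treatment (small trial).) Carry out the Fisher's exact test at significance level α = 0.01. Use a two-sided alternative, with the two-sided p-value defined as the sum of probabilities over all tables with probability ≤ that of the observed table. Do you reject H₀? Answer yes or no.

reject H₀: no

Margins: r₁=21, r₂=14, c₁=22, c₂=13, n=35
p_obs = C(21,12)·C(14,10)/C(35,22); sum pmf over tables with pmf ≤ p_obs
p-value (two-sided) = 0.48753
At α=0.01: p ≥ α → fail to reject H₀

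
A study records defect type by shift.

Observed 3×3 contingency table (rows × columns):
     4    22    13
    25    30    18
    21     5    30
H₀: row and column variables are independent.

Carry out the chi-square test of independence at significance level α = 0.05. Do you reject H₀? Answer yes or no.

Row totals [39, 73, 56], col totals [50, 57, 61], n=168
χ² = (4−11.61)²/11.61 + (22−13.23)²/13.23 + (13−14.16)²/14.16 + (25−21.73)²/21.73 + (30−24.77)²/24.77 + (18−26.51)²/26.51 + (21−16.67)²/16.67 + (5−19.00)²/19.00 + (30−20.33)²/20.33 = 31.2568
df = 4
p-value (upper-tail) = 0.00000
At α=0.05: p < α → reject H₀

reject H₀: yes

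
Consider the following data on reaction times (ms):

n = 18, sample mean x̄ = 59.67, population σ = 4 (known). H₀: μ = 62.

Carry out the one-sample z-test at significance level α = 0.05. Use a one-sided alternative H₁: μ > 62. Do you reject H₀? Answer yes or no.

SE = σ/√n = 4/√18 = 0.9428
z = (x̄−μ₀)/SE = (59.67−62)/0.9428 = -2.4713
p-value (one-sided, H₁ greater) = 0.99327
At α=0.05: p ≥ α → fail to reject H₀

reject H₀: no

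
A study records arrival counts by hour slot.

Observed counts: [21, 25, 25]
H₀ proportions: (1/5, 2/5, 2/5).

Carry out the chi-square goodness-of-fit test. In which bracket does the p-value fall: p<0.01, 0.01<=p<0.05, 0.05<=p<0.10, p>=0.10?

n = 71; E_i = n·p_i = [14.20, 28.40, 28.40]
χ² = (21−14.20)²/14.20 + (25−28.40)²/28.40 + (25−28.40)²/28.40 = 4.0704
df = 2
p-value (upper-tail) = 0.13065
→ bracket: p>=0.10

p-value bracket: p>=0.10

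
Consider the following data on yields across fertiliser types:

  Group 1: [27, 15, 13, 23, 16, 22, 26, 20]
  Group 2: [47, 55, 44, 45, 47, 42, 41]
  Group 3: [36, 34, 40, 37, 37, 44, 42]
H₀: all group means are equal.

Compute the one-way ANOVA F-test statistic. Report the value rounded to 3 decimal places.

test statistic = 64.011

Group means [20.25, 45.86, 38.57], grand mean 34.227
SSB = Σnᵢ(x̄ᵢ−x̄)² = 2641.792; SSW = ΣΣ(x−x̄ᵢ)² = 392.071
MSB = 2641.792/2 = 1320.8961; MSW = 392.071/19 = 20.6353
F = MSB/MSW = 64.0114
df = (2, 19)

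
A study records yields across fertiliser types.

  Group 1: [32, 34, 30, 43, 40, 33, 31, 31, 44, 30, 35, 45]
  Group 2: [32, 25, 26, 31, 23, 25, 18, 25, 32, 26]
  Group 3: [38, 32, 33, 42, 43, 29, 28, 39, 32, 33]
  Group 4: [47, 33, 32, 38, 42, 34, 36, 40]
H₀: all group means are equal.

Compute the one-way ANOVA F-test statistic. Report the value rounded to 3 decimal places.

Group means [35.67, 26.30, 34.90, 37.75], grand mean 33.550
SSB = Σnᵢ(x̄ᵢ−x̄)² = 738.733; SSW = ΣΣ(x−x̄ᵢ)² = 963.167
MSB = 738.733/3 = 246.2444; MSW = 963.167/36 = 26.7546
F = MSB/MSW = 9.2038
df = (3, 36)

test statistic = 9.204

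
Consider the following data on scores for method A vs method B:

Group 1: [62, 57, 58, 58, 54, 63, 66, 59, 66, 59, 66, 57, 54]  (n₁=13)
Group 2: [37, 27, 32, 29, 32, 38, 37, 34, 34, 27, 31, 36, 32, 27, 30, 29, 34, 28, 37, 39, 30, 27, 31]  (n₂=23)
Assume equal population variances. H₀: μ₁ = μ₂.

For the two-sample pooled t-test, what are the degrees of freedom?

df = n₁ + n₂ − 2 = 13 + 23 − 2 = 34

degrees of freedom = 34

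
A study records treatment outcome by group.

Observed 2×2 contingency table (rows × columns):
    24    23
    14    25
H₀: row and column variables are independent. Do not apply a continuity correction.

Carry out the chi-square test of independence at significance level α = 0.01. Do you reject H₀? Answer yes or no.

reject H₀: no

Row totals [47, 39], col totals [38, 48], n=86
χ² = (24−20.77)²/20.77 + (23−26.23)²/26.23 + (14−17.23)²/17.23 + (25−21.77)²/21.77 = 1.9879
df = 1
p-value (upper-tail) = 0.15856
At α=0.01: p ≥ α → fail to reject H₀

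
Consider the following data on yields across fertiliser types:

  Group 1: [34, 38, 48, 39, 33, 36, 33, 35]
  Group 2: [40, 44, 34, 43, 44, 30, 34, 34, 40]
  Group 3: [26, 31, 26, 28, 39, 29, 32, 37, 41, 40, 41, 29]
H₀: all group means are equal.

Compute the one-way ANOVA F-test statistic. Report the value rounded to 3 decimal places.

test statistic = 2.302

Group means [37.00, 38.11, 33.25], grand mean 35.793
SSB = Σnᵢ(x̄ᵢ−x̄)² = 137.620; SSW = ΣΣ(x−x̄ᵢ)² = 777.139
MSB = 137.620/2 = 68.8099; MSW = 777.139/26 = 29.8900
F = MSB/MSW = 2.3021
df = (2, 26)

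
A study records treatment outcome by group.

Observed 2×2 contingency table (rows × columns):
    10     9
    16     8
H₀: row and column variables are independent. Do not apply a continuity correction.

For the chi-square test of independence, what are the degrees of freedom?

degrees of freedom = 1

df = (r−1)(c−1) = (2−1)·(2−1) = 1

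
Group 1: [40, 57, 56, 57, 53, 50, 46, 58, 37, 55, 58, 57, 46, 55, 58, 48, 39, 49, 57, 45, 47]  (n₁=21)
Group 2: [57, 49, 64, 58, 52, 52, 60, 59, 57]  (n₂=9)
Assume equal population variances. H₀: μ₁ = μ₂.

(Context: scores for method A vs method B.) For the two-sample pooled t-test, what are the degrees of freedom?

degrees of freedom = 28

df = n₁ + n₂ − 2 = 21 + 9 − 2 = 28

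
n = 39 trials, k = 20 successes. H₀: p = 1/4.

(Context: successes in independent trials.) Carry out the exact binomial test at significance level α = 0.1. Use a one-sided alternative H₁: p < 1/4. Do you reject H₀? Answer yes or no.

reject H₀: no

Exact binomial: n=39, k=20, p₀=1/4=0.2500
P(X≤20) from Σ C(n,i)·p₀^i·(1−p₀)^(n−i)
p-value (one-sided, H₁ less) = 0.99989
At α=0.1: p ≥ α → fail to reject H₀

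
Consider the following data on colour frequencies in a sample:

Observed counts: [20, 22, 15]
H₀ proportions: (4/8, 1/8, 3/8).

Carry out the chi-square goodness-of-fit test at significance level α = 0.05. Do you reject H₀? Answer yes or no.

reject H₀: yes

n = 57; E_i = n·p_i = [28.50, 7.12, 21.38]
χ² = (20−28.50)²/28.50 + (22−7.12)²/7.12 + (15−21.38)²/21.38 = 35.4912
df = 2
p-value (upper-tail) = 0.00000
At α=0.05: p < α → reject H₀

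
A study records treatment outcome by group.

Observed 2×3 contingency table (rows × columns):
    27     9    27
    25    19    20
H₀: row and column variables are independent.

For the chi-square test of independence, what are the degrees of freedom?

df = (r−1)(c−1) = (2−1)·(3−1) = 2

degrees of freedom = 2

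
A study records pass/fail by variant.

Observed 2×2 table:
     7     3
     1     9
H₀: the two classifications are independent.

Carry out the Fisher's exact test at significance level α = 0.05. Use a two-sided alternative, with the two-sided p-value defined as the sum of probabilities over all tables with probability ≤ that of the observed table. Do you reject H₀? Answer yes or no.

Margins: r₁=10, r₂=10, c₁=8, c₂=12, n=20
p_obs = C(10,7)·C(10,1)/C(20,8); sum pmf over tables with pmf ≤ p_obs
p-value (two-sided) = 0.01977
At α=0.05: p < α → reject H₀

reject H₀: yes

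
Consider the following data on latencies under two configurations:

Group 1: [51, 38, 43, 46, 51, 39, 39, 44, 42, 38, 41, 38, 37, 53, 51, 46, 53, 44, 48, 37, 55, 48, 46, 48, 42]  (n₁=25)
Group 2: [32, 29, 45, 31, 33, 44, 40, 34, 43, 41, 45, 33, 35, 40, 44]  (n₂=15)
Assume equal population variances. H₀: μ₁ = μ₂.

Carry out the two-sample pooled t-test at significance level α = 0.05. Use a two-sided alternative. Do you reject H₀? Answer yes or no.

x̄₁=44.720, s₁=5.594, n₁=25
x̄₂=37.933, s₂=5.688, n₂=15
s_p² = [24·5.594² + 14·5.688²]/38 = 31.6835
SE = √(s_p²·(1/25+1/15)) = 1.8384
t = (44.720−37.933)/1.8384 = 3.6917
df = 38
p-value (two-sided) = 0.00070
At α=0.05: p < α → reject H₀

reject H₀: yes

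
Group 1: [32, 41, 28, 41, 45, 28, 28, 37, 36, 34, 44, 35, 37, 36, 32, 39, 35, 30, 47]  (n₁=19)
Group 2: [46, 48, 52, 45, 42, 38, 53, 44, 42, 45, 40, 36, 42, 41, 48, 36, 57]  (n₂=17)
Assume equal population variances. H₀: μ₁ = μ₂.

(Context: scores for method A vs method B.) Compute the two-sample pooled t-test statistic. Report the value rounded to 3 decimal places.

test statistic = -4.318

x̄₁=36.053, s₁=5.739, n₁=19
x̄₂=44.412, s₂=5.864, n₂=17
s_p² = [18·5.739² + 16·5.864²]/34 = 33.6196
SE = √(s_p²·(1/19+1/17)) = 1.9357
t = (36.053−44.412)/1.9357 = -4.3183
df = 34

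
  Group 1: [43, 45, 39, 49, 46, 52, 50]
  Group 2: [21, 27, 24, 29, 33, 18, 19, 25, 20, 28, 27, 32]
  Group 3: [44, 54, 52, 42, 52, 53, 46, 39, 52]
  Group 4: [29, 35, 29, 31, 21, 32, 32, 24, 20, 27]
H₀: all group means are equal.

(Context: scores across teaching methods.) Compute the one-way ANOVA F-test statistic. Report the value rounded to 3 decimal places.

test statistic = 53.981

Group means [46.29, 25.25, 48.22, 28.00], grand mean 35.289
SSB = Σnᵢ(x̄ᵢ−x̄)² = 4092.582; SSW = ΣΣ(x−x̄ᵢ)² = 859.234
MSB = 4092.582/3 = 1364.1939; MSW = 859.234/34 = 25.2716
F = MSB/MSW = 53.9813
df = (3, 34)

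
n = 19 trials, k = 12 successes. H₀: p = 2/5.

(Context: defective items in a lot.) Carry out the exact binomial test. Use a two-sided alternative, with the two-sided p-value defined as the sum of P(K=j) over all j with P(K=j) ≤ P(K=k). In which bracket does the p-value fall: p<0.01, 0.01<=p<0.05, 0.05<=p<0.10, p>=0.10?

p-value bracket: 0.05<=p<0.10

Exact binomial: n=19, k=12, p₀=2/5=0.4000
P(X=j) = C(n,j)·p₀^j·(1−p₀)^(n−j); p = Σ P(X=j) over j with P(X=j) ≤ P(X=12)
p-value (two-sided) = 0.05819
→ bracket: 0.05<=p<0.10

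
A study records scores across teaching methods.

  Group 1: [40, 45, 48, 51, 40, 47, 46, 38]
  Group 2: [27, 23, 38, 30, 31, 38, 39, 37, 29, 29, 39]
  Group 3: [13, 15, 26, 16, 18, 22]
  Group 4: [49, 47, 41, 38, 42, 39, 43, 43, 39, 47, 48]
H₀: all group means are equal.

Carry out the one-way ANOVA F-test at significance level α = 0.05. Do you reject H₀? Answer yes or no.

Group means [44.38, 32.73, 18.33, 43.27], grand mean 36.139
SSB = Σnᵢ(x̄ᵢ−x̄)² = 3132.734; SSW = ΣΣ(x−x̄ᵢ)² = 735.572
MSB = 3132.734/3 = 1044.2445; MSW = 735.572/32 = 22.9866
F = MSB/MSW = 45.4284
df = (3, 32)
p-value (upper-tail) = 0.00000
At α=0.05: p < α → reject H₀

reject H₀: yes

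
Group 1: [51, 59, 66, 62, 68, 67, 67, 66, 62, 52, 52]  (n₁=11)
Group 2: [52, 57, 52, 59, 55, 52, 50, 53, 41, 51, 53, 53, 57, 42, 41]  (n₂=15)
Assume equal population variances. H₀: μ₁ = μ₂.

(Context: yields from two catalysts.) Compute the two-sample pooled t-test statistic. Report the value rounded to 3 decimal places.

x̄₁=61.091, s₁=6.625, n₁=11
x̄₂=51.200, s₂=5.659, n₂=15
s_p² = [10·6.625² + 14·5.659²]/24 = 36.9712
SE = √(s_p²·(1/11+1/15)) = 2.4137
t = (61.091−51.200)/2.4137 = 4.0979
df = 24

test statistic = 4.098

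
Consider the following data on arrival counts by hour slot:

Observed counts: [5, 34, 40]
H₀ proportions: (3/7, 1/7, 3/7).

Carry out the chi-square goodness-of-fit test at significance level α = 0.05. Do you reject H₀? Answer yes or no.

reject H₀: yes

n = 79; E_i = n·p_i = [33.86, 11.29, 33.86]
χ² = (5−33.86)²/33.86 + (34−11.29)²/11.29 + (40−33.86)²/33.86 = 71.4262
df = 2
p-value (upper-tail) = 0.00000
At α=0.05: p < α → reject H₀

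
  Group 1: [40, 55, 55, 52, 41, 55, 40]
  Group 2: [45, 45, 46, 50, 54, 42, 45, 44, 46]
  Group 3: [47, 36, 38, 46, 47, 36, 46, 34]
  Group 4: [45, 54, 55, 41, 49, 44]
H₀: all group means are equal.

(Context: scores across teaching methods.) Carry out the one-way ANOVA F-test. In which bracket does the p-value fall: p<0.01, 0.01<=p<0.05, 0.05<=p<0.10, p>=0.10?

p-value bracket: 0.05<=p<0.10

Group means [48.29, 46.33, 41.25, 48.00], grand mean 45.767
SSB = Σnᵢ(x̄ᵢ−x̄)² = 240.438; SSW = ΣΣ(x−x̄ᵢ)² = 830.929
MSB = 240.438/3 = 80.1460; MSW = 830.929/26 = 31.9588
F = MSB/MSW = 2.5078
df = (3, 26)
p-value (upper-tail) = 0.08101
→ bracket: 0.05<=p<0.10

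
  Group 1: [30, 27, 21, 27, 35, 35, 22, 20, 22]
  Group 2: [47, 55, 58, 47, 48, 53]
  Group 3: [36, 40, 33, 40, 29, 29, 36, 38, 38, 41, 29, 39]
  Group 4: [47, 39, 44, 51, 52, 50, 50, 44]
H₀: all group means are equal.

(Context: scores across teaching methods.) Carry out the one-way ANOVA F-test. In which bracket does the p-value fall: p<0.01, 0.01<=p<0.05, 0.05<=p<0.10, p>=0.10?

p-value bracket: p<0.01

Group means [26.56, 51.33, 35.67, 47.12], grand mean 38.629
SSB = Σnᵢ(x̄ᵢ−x̄)² = 2963.074; SSW = ΣΣ(x−x̄ᵢ)² = 749.097
MSB = 2963.074/3 = 987.6914; MSW = 749.097/31 = 24.1644
F = MSB/MSW = 40.8738
df = (3, 31)
p-value (upper-tail) = 0.00000
→ bracket: p<0.01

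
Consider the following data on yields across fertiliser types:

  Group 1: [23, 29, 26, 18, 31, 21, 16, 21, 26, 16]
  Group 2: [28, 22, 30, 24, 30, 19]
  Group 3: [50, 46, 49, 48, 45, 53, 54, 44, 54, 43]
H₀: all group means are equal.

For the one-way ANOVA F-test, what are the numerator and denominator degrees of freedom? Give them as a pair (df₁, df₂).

k = 3 groups, N = 26 total
df = (k−1, N−k) = (3−1, 26−3) = (2, 23)

degrees of freedom = [2, 23]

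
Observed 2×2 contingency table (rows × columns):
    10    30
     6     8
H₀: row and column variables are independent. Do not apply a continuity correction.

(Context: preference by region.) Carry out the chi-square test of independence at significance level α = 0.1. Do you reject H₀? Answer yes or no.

Row totals [40, 14], col totals [16, 38], n=54
χ² = (10−11.85)²/11.85 + (30−28.15)²/28.15 + (6−4.15)²/4.15 + (8−9.85)²/9.85 = 1.5860
df = 1
p-value (upper-tail) = 0.20790
At α=0.1: p ≥ α → fail to reject H₀

reject H₀: no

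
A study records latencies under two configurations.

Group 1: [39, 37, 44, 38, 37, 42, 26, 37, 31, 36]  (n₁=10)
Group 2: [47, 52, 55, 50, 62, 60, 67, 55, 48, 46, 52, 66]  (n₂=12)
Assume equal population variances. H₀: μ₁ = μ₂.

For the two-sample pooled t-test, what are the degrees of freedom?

df = n₁ + n₂ − 2 = 10 + 12 − 2 = 20

degrees of freedom = 20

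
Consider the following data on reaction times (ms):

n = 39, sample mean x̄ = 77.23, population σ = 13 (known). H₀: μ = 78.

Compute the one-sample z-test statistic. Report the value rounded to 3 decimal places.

SE = σ/√n = 13/√39 = 2.0817
z = (x̄−μ₀)/SE = (77.23−78)/2.0817 = -0.3699

test statistic = -0.370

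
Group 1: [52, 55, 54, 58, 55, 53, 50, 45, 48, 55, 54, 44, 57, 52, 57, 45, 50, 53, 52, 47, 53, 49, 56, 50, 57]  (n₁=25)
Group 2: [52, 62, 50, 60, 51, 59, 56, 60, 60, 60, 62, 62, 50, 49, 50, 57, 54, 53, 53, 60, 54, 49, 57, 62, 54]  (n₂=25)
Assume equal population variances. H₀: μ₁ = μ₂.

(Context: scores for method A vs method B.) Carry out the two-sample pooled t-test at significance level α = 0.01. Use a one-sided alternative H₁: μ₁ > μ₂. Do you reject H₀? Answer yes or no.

reject H₀: no

x̄₁=52.040, s₁=4.026, n₁=25
x̄₂=55.840, s₂=4.616, n₂=25
s_p² = [24·4.026² + 24·4.616²]/48 = 18.7567
SE = √(s_p²·(1/25+1/25)) = 1.2250
t = (52.040−55.840)/1.2250 = -3.1021
df = 48
p-value (one-sided, H₁ greater) = 0.99839
At α=0.01: p ≥ α → fail to reject H₀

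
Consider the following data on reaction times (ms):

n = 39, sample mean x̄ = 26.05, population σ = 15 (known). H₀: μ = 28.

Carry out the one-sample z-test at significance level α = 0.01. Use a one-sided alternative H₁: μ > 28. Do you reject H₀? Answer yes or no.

SE = σ/√n = 15/√39 = 2.4019
z = (x̄−μ₀)/SE = (26.05−28)/2.4019 = -0.8118
p-value (one-sided, H₁ greater) = 0.79156
At α=0.01: p ≥ α → fail to reject H₀

reject H₀: no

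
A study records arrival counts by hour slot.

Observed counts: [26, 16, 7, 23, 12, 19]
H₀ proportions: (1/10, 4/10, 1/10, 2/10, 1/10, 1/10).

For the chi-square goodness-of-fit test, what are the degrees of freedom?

df = k − 1 = 6 − 1 = 5

degrees of freedom = 5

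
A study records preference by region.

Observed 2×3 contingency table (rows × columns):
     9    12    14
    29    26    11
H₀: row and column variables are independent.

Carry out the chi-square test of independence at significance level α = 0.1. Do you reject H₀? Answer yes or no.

Row totals [35, 66], col totals [38, 38, 25], n=101
χ² = (9−13.17)²/13.17 + (12−13.17)²/13.17 + (14−8.66)²/8.66 + (29−24.83)²/24.83 + (26−24.83)²/24.83 + (11−16.34)²/16.34 = 7.2084
df = 2
p-value (upper-tail) = 0.02721
At α=0.1: p < α → reject H₀

reject H₀: yes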